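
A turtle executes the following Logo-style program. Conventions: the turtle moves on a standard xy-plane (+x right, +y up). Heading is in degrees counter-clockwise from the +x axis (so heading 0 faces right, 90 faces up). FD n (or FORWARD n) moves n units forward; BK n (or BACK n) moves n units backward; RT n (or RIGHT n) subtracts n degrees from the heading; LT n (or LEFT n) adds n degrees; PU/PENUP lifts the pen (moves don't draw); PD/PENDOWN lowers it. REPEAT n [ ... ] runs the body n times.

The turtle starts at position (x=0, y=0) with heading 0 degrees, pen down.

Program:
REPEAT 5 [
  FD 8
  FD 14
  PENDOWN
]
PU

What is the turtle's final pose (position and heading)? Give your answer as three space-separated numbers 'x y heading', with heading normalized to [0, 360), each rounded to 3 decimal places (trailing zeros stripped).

Executing turtle program step by step:
Start: pos=(0,0), heading=0, pen down
REPEAT 5 [
  -- iteration 1/5 --
  FD 8: (0,0) -> (8,0) [heading=0, draw]
  FD 14: (8,0) -> (22,0) [heading=0, draw]
  PD: pen down
  -- iteration 2/5 --
  FD 8: (22,0) -> (30,0) [heading=0, draw]
  FD 14: (30,0) -> (44,0) [heading=0, draw]
  PD: pen down
  -- iteration 3/5 --
  FD 8: (44,0) -> (52,0) [heading=0, draw]
  FD 14: (52,0) -> (66,0) [heading=0, draw]
  PD: pen down
  -- iteration 4/5 --
  FD 8: (66,0) -> (74,0) [heading=0, draw]
  FD 14: (74,0) -> (88,0) [heading=0, draw]
  PD: pen down
  -- iteration 5/5 --
  FD 8: (88,0) -> (96,0) [heading=0, draw]
  FD 14: (96,0) -> (110,0) [heading=0, draw]
  PD: pen down
]
PU: pen up
Final: pos=(110,0), heading=0, 10 segment(s) drawn

Answer: 110 0 0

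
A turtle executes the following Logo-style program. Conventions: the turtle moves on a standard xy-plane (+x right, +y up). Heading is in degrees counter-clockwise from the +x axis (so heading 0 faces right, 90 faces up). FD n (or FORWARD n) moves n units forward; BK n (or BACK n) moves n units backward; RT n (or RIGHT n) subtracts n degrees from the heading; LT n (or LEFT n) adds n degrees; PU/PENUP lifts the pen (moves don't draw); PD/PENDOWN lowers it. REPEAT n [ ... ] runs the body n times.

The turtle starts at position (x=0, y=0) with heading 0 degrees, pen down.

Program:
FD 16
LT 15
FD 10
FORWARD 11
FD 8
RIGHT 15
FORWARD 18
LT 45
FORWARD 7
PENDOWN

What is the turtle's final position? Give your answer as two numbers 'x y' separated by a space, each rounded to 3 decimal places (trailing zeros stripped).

Answer: 66.962 12.455

Derivation:
Executing turtle program step by step:
Start: pos=(0,0), heading=0, pen down
FD 16: (0,0) -> (16,0) [heading=0, draw]
LT 15: heading 0 -> 15
FD 10: (16,0) -> (25.659,2.588) [heading=15, draw]
FD 11: (25.659,2.588) -> (36.284,5.435) [heading=15, draw]
FD 8: (36.284,5.435) -> (44.012,7.506) [heading=15, draw]
RT 15: heading 15 -> 0
FD 18: (44.012,7.506) -> (62.012,7.506) [heading=0, draw]
LT 45: heading 0 -> 45
FD 7: (62.012,7.506) -> (66.962,12.455) [heading=45, draw]
PD: pen down
Final: pos=(66.962,12.455), heading=45, 6 segment(s) drawn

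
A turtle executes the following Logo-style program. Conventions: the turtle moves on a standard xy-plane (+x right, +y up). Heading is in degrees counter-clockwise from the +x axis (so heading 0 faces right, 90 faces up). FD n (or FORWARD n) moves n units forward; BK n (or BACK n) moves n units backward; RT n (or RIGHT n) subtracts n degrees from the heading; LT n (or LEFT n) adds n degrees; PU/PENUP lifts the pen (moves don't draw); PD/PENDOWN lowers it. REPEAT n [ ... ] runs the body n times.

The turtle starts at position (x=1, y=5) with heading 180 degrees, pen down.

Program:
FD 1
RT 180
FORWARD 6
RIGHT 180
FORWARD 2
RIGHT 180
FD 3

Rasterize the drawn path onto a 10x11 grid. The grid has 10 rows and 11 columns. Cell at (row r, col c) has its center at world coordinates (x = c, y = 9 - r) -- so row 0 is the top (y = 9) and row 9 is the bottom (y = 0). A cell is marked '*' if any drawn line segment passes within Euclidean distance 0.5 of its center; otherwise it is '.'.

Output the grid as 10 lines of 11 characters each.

Segment 0: (1,5) -> (0,5)
Segment 1: (0,5) -> (6,5)
Segment 2: (6,5) -> (4,5)
Segment 3: (4,5) -> (7,5)

Answer: ...........
...........
...........
...........
********...
...........
...........
...........
...........
...........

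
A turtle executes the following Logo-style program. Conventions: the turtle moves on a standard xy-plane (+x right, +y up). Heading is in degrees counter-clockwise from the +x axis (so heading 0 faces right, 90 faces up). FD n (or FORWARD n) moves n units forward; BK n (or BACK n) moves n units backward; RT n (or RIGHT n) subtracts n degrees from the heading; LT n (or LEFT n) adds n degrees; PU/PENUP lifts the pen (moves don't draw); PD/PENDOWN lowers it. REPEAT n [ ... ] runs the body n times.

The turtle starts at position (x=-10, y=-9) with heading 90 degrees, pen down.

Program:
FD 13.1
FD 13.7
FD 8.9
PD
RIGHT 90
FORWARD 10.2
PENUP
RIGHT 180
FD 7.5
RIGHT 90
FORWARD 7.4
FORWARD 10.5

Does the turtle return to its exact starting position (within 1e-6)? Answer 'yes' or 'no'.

Answer: no

Derivation:
Executing turtle program step by step:
Start: pos=(-10,-9), heading=90, pen down
FD 13.1: (-10,-9) -> (-10,4.1) [heading=90, draw]
FD 13.7: (-10,4.1) -> (-10,17.8) [heading=90, draw]
FD 8.9: (-10,17.8) -> (-10,26.7) [heading=90, draw]
PD: pen down
RT 90: heading 90 -> 0
FD 10.2: (-10,26.7) -> (0.2,26.7) [heading=0, draw]
PU: pen up
RT 180: heading 0 -> 180
FD 7.5: (0.2,26.7) -> (-7.3,26.7) [heading=180, move]
RT 90: heading 180 -> 90
FD 7.4: (-7.3,26.7) -> (-7.3,34.1) [heading=90, move]
FD 10.5: (-7.3,34.1) -> (-7.3,44.6) [heading=90, move]
Final: pos=(-7.3,44.6), heading=90, 4 segment(s) drawn

Start position: (-10, -9)
Final position: (-7.3, 44.6)
Distance = 53.668; >= 1e-6 -> NOT closed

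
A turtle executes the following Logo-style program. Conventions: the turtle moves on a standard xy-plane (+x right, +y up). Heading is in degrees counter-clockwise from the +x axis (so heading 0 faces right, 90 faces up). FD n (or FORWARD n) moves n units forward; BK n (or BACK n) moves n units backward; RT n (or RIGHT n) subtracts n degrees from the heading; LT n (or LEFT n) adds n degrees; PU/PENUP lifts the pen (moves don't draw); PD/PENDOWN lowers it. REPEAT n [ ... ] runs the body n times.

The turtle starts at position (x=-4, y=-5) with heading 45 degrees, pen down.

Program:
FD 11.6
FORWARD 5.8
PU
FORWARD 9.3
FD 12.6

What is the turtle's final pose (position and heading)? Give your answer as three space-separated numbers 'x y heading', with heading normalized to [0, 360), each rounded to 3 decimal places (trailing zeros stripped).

Executing turtle program step by step:
Start: pos=(-4,-5), heading=45, pen down
FD 11.6: (-4,-5) -> (4.202,3.202) [heading=45, draw]
FD 5.8: (4.202,3.202) -> (8.304,7.304) [heading=45, draw]
PU: pen up
FD 9.3: (8.304,7.304) -> (14.88,13.88) [heading=45, move]
FD 12.6: (14.88,13.88) -> (23.789,22.789) [heading=45, move]
Final: pos=(23.789,22.789), heading=45, 2 segment(s) drawn

Answer: 23.789 22.789 45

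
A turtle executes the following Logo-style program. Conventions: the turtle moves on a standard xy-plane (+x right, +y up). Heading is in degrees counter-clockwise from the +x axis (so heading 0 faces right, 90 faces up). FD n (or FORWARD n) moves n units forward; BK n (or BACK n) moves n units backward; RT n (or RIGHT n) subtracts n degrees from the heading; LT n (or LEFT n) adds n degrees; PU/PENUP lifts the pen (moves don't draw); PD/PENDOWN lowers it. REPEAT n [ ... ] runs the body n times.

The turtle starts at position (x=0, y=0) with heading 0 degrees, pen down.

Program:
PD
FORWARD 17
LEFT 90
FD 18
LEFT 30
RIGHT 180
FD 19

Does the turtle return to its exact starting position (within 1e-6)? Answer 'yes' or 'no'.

Answer: no

Derivation:
Executing turtle program step by step:
Start: pos=(0,0), heading=0, pen down
PD: pen down
FD 17: (0,0) -> (17,0) [heading=0, draw]
LT 90: heading 0 -> 90
FD 18: (17,0) -> (17,18) [heading=90, draw]
LT 30: heading 90 -> 120
RT 180: heading 120 -> 300
FD 19: (17,18) -> (26.5,1.546) [heading=300, draw]
Final: pos=(26.5,1.546), heading=300, 3 segment(s) drawn

Start position: (0, 0)
Final position: (26.5, 1.546)
Distance = 26.545; >= 1e-6 -> NOT closed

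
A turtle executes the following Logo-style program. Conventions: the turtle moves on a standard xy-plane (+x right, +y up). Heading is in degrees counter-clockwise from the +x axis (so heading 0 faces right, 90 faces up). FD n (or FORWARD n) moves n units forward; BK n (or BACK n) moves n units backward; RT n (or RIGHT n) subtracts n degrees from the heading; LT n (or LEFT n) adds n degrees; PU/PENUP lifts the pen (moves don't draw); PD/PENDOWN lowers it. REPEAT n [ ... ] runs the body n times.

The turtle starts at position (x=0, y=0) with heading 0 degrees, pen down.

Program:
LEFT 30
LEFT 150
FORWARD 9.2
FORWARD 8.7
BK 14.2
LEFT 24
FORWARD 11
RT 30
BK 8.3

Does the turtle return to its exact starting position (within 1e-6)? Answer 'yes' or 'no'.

Executing turtle program step by step:
Start: pos=(0,0), heading=0, pen down
LT 30: heading 0 -> 30
LT 150: heading 30 -> 180
FD 9.2: (0,0) -> (-9.2,0) [heading=180, draw]
FD 8.7: (-9.2,0) -> (-17.9,0) [heading=180, draw]
BK 14.2: (-17.9,0) -> (-3.7,0) [heading=180, draw]
LT 24: heading 180 -> 204
FD 11: (-3.7,0) -> (-13.749,-4.474) [heading=204, draw]
RT 30: heading 204 -> 174
BK 8.3: (-13.749,-4.474) -> (-5.494,-5.342) [heading=174, draw]
Final: pos=(-5.494,-5.342), heading=174, 5 segment(s) drawn

Start position: (0, 0)
Final position: (-5.494, -5.342)
Distance = 7.663; >= 1e-6 -> NOT closed

Answer: no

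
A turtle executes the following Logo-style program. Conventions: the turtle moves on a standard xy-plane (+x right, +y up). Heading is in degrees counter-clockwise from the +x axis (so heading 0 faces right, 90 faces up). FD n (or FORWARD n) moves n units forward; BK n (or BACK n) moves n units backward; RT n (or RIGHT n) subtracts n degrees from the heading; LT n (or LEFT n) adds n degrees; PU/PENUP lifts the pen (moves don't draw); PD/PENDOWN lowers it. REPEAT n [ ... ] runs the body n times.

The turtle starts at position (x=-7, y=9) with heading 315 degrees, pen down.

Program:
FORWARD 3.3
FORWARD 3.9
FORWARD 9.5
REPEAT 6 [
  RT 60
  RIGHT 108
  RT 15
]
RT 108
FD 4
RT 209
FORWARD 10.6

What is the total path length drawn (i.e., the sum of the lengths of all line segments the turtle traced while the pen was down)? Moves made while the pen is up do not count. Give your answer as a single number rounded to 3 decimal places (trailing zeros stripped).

Answer: 31.3

Derivation:
Executing turtle program step by step:
Start: pos=(-7,9), heading=315, pen down
FD 3.3: (-7,9) -> (-4.667,6.667) [heading=315, draw]
FD 3.9: (-4.667,6.667) -> (-1.909,3.909) [heading=315, draw]
FD 9.5: (-1.909,3.909) -> (4.809,-2.809) [heading=315, draw]
REPEAT 6 [
  -- iteration 1/6 --
  RT 60: heading 315 -> 255
  RT 108: heading 255 -> 147
  RT 15: heading 147 -> 132
  -- iteration 2/6 --
  RT 60: heading 132 -> 72
  RT 108: heading 72 -> 324
  RT 15: heading 324 -> 309
  -- iteration 3/6 --
  RT 60: heading 309 -> 249
  RT 108: heading 249 -> 141
  RT 15: heading 141 -> 126
  -- iteration 4/6 --
  RT 60: heading 126 -> 66
  RT 108: heading 66 -> 318
  RT 15: heading 318 -> 303
  -- iteration 5/6 --
  RT 60: heading 303 -> 243
  RT 108: heading 243 -> 135
  RT 15: heading 135 -> 120
  -- iteration 6/6 --
  RT 60: heading 120 -> 60
  RT 108: heading 60 -> 312
  RT 15: heading 312 -> 297
]
RT 108: heading 297 -> 189
FD 4: (4.809,-2.809) -> (0.858,-3.434) [heading=189, draw]
RT 209: heading 189 -> 340
FD 10.6: (0.858,-3.434) -> (10.819,-7.06) [heading=340, draw]
Final: pos=(10.819,-7.06), heading=340, 5 segment(s) drawn

Segment lengths:
  seg 1: (-7,9) -> (-4.667,6.667), length = 3.3
  seg 2: (-4.667,6.667) -> (-1.909,3.909), length = 3.9
  seg 3: (-1.909,3.909) -> (4.809,-2.809), length = 9.5
  seg 4: (4.809,-2.809) -> (0.858,-3.434), length = 4
  seg 5: (0.858,-3.434) -> (10.819,-7.06), length = 10.6
Total = 31.3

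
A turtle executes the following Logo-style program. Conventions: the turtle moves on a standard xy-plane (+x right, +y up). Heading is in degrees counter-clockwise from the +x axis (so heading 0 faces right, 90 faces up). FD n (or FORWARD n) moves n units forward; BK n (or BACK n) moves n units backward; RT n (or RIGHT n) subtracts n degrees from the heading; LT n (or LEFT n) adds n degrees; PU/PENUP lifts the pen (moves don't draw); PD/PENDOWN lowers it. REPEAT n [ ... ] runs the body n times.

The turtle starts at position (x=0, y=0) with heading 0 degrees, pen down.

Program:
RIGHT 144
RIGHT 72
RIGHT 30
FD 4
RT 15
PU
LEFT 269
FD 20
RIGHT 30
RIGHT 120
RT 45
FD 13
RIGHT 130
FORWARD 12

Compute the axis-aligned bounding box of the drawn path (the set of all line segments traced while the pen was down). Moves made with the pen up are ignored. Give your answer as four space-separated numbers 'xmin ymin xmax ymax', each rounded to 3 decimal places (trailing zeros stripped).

Answer: -1.627 0 0 3.654

Derivation:
Executing turtle program step by step:
Start: pos=(0,0), heading=0, pen down
RT 144: heading 0 -> 216
RT 72: heading 216 -> 144
RT 30: heading 144 -> 114
FD 4: (0,0) -> (-1.627,3.654) [heading=114, draw]
RT 15: heading 114 -> 99
PU: pen up
LT 269: heading 99 -> 8
FD 20: (-1.627,3.654) -> (18.178,6.438) [heading=8, move]
RT 30: heading 8 -> 338
RT 120: heading 338 -> 218
RT 45: heading 218 -> 173
FD 13: (18.178,6.438) -> (5.275,8.022) [heading=173, move]
RT 130: heading 173 -> 43
FD 12: (5.275,8.022) -> (14.052,16.206) [heading=43, move]
Final: pos=(14.052,16.206), heading=43, 1 segment(s) drawn

Segment endpoints: x in {-1.627, 0}, y in {0, 3.654}
xmin=-1.627, ymin=0, xmax=0, ymax=3.654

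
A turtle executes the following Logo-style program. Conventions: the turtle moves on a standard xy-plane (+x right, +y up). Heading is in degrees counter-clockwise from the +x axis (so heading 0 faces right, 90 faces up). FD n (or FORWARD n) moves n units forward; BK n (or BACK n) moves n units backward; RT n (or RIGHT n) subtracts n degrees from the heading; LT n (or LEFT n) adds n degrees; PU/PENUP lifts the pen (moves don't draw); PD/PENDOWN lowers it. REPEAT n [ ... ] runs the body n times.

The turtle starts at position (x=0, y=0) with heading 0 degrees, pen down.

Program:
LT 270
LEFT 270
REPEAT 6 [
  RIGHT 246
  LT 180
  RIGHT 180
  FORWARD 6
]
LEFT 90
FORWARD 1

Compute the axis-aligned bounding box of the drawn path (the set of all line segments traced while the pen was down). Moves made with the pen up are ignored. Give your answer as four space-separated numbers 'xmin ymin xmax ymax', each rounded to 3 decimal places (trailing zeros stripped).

Answer: 0 -5.481 6.572 1.391

Derivation:
Executing turtle program step by step:
Start: pos=(0,0), heading=0, pen down
LT 270: heading 0 -> 270
LT 270: heading 270 -> 180
REPEAT 6 [
  -- iteration 1/6 --
  RT 246: heading 180 -> 294
  LT 180: heading 294 -> 114
  RT 180: heading 114 -> 294
  FD 6: (0,0) -> (2.44,-5.481) [heading=294, draw]
  -- iteration 2/6 --
  RT 246: heading 294 -> 48
  LT 180: heading 48 -> 228
  RT 180: heading 228 -> 48
  FD 6: (2.44,-5.481) -> (6.455,-1.022) [heading=48, draw]
  -- iteration 3/6 --
  RT 246: heading 48 -> 162
  LT 180: heading 162 -> 342
  RT 180: heading 342 -> 162
  FD 6: (6.455,-1.022) -> (0.749,0.832) [heading=162, draw]
  -- iteration 4/6 --
  RT 246: heading 162 -> 276
  LT 180: heading 276 -> 96
  RT 180: heading 96 -> 276
  FD 6: (0.749,0.832) -> (1.376,-5.135) [heading=276, draw]
  -- iteration 5/6 --
  RT 246: heading 276 -> 30
  LT 180: heading 30 -> 210
  RT 180: heading 210 -> 30
  FD 6: (1.376,-5.135) -> (6.572,-2.135) [heading=30, draw]
  -- iteration 6/6 --
  RT 246: heading 30 -> 144
  LT 180: heading 144 -> 324
  RT 180: heading 324 -> 144
  FD 6: (6.572,-2.135) -> (1.718,1.391) [heading=144, draw]
]
LT 90: heading 144 -> 234
FD 1: (1.718,1.391) -> (1.13,0.582) [heading=234, draw]
Final: pos=(1.13,0.582), heading=234, 7 segment(s) drawn

Segment endpoints: x in {0, 0.749, 1.13, 1.376, 1.718, 2.44, 6.455, 6.572}, y in {-5.481, -5.135, -2.135, -1.022, 0, 0.582, 0.832, 1.391}
xmin=0, ymin=-5.481, xmax=6.572, ymax=1.391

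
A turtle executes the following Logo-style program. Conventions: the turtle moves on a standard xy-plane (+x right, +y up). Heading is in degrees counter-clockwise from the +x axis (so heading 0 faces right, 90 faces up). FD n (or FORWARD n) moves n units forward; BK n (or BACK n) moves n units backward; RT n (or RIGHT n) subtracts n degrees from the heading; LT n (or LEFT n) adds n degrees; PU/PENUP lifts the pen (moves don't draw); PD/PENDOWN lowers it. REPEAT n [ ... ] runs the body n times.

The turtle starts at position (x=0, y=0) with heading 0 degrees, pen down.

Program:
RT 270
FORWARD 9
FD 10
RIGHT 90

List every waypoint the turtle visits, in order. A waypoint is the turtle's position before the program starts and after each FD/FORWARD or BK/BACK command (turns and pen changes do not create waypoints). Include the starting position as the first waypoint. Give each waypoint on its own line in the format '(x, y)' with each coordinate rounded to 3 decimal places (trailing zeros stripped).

Executing turtle program step by step:
Start: pos=(0,0), heading=0, pen down
RT 270: heading 0 -> 90
FD 9: (0,0) -> (0,9) [heading=90, draw]
FD 10: (0,9) -> (0,19) [heading=90, draw]
RT 90: heading 90 -> 0
Final: pos=(0,19), heading=0, 2 segment(s) drawn
Waypoints (3 total):
(0, 0)
(0, 9)
(0, 19)

Answer: (0, 0)
(0, 9)
(0, 19)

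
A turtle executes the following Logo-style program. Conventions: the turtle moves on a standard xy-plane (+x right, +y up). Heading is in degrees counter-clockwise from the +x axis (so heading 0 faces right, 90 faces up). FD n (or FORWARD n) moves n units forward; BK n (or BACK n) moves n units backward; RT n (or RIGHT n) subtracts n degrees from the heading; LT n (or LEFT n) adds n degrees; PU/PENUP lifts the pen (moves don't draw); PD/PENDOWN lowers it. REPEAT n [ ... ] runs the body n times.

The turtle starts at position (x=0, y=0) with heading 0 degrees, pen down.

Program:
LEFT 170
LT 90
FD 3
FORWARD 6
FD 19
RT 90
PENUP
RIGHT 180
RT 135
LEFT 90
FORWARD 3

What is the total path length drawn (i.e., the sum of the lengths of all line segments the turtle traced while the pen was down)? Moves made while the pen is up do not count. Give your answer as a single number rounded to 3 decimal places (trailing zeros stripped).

Answer: 28

Derivation:
Executing turtle program step by step:
Start: pos=(0,0), heading=0, pen down
LT 170: heading 0 -> 170
LT 90: heading 170 -> 260
FD 3: (0,0) -> (-0.521,-2.954) [heading=260, draw]
FD 6: (-0.521,-2.954) -> (-1.563,-8.863) [heading=260, draw]
FD 19: (-1.563,-8.863) -> (-4.862,-27.575) [heading=260, draw]
RT 90: heading 260 -> 170
PU: pen up
RT 180: heading 170 -> 350
RT 135: heading 350 -> 215
LT 90: heading 215 -> 305
FD 3: (-4.862,-27.575) -> (-3.141,-30.032) [heading=305, move]
Final: pos=(-3.141,-30.032), heading=305, 3 segment(s) drawn

Segment lengths:
  seg 1: (0,0) -> (-0.521,-2.954), length = 3
  seg 2: (-0.521,-2.954) -> (-1.563,-8.863), length = 6
  seg 3: (-1.563,-8.863) -> (-4.862,-27.575), length = 19
Total = 28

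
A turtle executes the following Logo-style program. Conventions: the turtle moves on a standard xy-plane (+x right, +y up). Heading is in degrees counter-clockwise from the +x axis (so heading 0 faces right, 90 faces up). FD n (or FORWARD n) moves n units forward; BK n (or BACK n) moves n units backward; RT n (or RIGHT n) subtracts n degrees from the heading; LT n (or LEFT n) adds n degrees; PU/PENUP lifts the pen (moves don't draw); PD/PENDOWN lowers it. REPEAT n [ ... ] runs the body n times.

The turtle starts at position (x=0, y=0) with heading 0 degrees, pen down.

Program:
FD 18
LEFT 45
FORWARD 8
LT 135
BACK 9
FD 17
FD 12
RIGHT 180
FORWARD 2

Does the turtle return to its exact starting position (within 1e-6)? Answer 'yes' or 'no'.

Answer: no

Derivation:
Executing turtle program step by step:
Start: pos=(0,0), heading=0, pen down
FD 18: (0,0) -> (18,0) [heading=0, draw]
LT 45: heading 0 -> 45
FD 8: (18,0) -> (23.657,5.657) [heading=45, draw]
LT 135: heading 45 -> 180
BK 9: (23.657,5.657) -> (32.657,5.657) [heading=180, draw]
FD 17: (32.657,5.657) -> (15.657,5.657) [heading=180, draw]
FD 12: (15.657,5.657) -> (3.657,5.657) [heading=180, draw]
RT 180: heading 180 -> 0
FD 2: (3.657,5.657) -> (5.657,5.657) [heading=0, draw]
Final: pos=(5.657,5.657), heading=0, 6 segment(s) drawn

Start position: (0, 0)
Final position: (5.657, 5.657)
Distance = 8; >= 1e-6 -> NOT closed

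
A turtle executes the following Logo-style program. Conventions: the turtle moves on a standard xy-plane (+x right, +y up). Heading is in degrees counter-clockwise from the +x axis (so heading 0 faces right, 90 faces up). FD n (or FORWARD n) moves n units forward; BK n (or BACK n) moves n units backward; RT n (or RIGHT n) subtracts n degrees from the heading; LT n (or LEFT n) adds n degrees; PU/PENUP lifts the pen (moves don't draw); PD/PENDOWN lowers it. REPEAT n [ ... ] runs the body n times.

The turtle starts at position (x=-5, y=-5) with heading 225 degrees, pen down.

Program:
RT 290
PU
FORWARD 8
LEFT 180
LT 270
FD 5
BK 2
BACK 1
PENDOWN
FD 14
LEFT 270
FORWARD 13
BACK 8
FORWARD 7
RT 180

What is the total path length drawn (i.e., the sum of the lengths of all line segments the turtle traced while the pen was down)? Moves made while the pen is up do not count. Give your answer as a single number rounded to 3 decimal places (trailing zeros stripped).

Executing turtle program step by step:
Start: pos=(-5,-5), heading=225, pen down
RT 290: heading 225 -> 295
PU: pen up
FD 8: (-5,-5) -> (-1.619,-12.25) [heading=295, move]
LT 180: heading 295 -> 115
LT 270: heading 115 -> 25
FD 5: (-1.619,-12.25) -> (2.912,-10.137) [heading=25, move]
BK 2: (2.912,-10.137) -> (1.1,-10.983) [heading=25, move]
BK 1: (1.1,-10.983) -> (0.194,-11.405) [heading=25, move]
PD: pen down
FD 14: (0.194,-11.405) -> (12.882,-5.489) [heading=25, draw]
LT 270: heading 25 -> 295
FD 13: (12.882,-5.489) -> (18.376,-17.271) [heading=295, draw]
BK 8: (18.376,-17.271) -> (14.995,-10.02) [heading=295, draw]
FD 7: (14.995,-10.02) -> (17.953,-16.364) [heading=295, draw]
RT 180: heading 295 -> 115
Final: pos=(17.953,-16.364), heading=115, 4 segment(s) drawn

Segment lengths:
  seg 1: (0.194,-11.405) -> (12.882,-5.489), length = 14
  seg 2: (12.882,-5.489) -> (18.376,-17.271), length = 13
  seg 3: (18.376,-17.271) -> (14.995,-10.02), length = 8
  seg 4: (14.995,-10.02) -> (17.953,-16.364), length = 7
Total = 42

Answer: 42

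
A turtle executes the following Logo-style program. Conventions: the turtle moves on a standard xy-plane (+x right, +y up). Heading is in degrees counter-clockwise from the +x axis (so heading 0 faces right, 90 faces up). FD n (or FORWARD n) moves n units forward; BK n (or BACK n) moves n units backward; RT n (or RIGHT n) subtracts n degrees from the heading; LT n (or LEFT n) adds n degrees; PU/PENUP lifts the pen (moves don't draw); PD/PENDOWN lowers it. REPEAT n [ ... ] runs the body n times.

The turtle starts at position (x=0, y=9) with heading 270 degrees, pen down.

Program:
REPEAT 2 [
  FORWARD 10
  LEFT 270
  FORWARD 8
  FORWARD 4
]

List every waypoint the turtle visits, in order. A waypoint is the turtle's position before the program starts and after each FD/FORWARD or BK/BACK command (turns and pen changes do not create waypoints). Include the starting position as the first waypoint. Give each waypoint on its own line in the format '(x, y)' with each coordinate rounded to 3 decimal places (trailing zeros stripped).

Answer: (0, 9)
(0, -1)
(-8, -1)
(-12, -1)
(-22, -1)
(-22, 7)
(-22, 11)

Derivation:
Executing turtle program step by step:
Start: pos=(0,9), heading=270, pen down
REPEAT 2 [
  -- iteration 1/2 --
  FD 10: (0,9) -> (0,-1) [heading=270, draw]
  LT 270: heading 270 -> 180
  FD 8: (0,-1) -> (-8,-1) [heading=180, draw]
  FD 4: (-8,-1) -> (-12,-1) [heading=180, draw]
  -- iteration 2/2 --
  FD 10: (-12,-1) -> (-22,-1) [heading=180, draw]
  LT 270: heading 180 -> 90
  FD 8: (-22,-1) -> (-22,7) [heading=90, draw]
  FD 4: (-22,7) -> (-22,11) [heading=90, draw]
]
Final: pos=(-22,11), heading=90, 6 segment(s) drawn
Waypoints (7 total):
(0, 9)
(0, -1)
(-8, -1)
(-12, -1)
(-22, -1)
(-22, 7)
(-22, 11)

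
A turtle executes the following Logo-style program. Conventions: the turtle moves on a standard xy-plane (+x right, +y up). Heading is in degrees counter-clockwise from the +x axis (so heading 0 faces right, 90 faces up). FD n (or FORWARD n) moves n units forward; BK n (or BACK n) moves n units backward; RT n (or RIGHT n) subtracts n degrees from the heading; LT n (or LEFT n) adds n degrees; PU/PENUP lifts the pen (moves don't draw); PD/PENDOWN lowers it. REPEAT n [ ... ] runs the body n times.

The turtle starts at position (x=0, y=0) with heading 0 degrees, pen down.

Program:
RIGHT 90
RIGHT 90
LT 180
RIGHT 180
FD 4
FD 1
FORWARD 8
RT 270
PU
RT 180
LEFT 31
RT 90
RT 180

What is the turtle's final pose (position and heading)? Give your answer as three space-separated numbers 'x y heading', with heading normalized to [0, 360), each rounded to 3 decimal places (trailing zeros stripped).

Answer: -13 0 211

Derivation:
Executing turtle program step by step:
Start: pos=(0,0), heading=0, pen down
RT 90: heading 0 -> 270
RT 90: heading 270 -> 180
LT 180: heading 180 -> 0
RT 180: heading 0 -> 180
FD 4: (0,0) -> (-4,0) [heading=180, draw]
FD 1: (-4,0) -> (-5,0) [heading=180, draw]
FD 8: (-5,0) -> (-13,0) [heading=180, draw]
RT 270: heading 180 -> 270
PU: pen up
RT 180: heading 270 -> 90
LT 31: heading 90 -> 121
RT 90: heading 121 -> 31
RT 180: heading 31 -> 211
Final: pos=(-13,0), heading=211, 3 segment(s) drawn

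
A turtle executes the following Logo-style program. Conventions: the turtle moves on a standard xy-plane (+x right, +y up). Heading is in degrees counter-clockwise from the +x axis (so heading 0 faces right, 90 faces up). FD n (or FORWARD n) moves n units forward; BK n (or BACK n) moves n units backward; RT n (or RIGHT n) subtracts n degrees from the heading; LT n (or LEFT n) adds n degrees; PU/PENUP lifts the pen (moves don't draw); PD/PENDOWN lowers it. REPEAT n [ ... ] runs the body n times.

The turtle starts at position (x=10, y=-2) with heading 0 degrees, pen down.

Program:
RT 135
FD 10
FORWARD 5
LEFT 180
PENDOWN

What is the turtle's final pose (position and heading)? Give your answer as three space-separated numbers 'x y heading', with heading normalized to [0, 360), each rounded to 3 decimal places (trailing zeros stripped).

Executing turtle program step by step:
Start: pos=(10,-2), heading=0, pen down
RT 135: heading 0 -> 225
FD 10: (10,-2) -> (2.929,-9.071) [heading=225, draw]
FD 5: (2.929,-9.071) -> (-0.607,-12.607) [heading=225, draw]
LT 180: heading 225 -> 45
PD: pen down
Final: pos=(-0.607,-12.607), heading=45, 2 segment(s) drawn

Answer: -0.607 -12.607 45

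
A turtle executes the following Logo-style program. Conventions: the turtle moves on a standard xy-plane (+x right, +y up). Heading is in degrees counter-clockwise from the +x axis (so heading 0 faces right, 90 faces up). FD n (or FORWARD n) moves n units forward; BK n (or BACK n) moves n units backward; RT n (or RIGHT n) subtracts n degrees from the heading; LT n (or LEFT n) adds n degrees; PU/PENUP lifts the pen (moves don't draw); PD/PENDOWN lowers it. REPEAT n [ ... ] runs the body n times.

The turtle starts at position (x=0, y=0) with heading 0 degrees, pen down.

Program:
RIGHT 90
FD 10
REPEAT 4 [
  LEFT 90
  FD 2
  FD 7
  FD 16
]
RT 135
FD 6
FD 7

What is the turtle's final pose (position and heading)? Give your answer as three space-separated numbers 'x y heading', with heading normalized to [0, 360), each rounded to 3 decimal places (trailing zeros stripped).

Answer: -9.192 -0.808 135

Derivation:
Executing turtle program step by step:
Start: pos=(0,0), heading=0, pen down
RT 90: heading 0 -> 270
FD 10: (0,0) -> (0,-10) [heading=270, draw]
REPEAT 4 [
  -- iteration 1/4 --
  LT 90: heading 270 -> 0
  FD 2: (0,-10) -> (2,-10) [heading=0, draw]
  FD 7: (2,-10) -> (9,-10) [heading=0, draw]
  FD 16: (9,-10) -> (25,-10) [heading=0, draw]
  -- iteration 2/4 --
  LT 90: heading 0 -> 90
  FD 2: (25,-10) -> (25,-8) [heading=90, draw]
  FD 7: (25,-8) -> (25,-1) [heading=90, draw]
  FD 16: (25,-1) -> (25,15) [heading=90, draw]
  -- iteration 3/4 --
  LT 90: heading 90 -> 180
  FD 2: (25,15) -> (23,15) [heading=180, draw]
  FD 7: (23,15) -> (16,15) [heading=180, draw]
  FD 16: (16,15) -> (0,15) [heading=180, draw]
  -- iteration 4/4 --
  LT 90: heading 180 -> 270
  FD 2: (0,15) -> (0,13) [heading=270, draw]
  FD 7: (0,13) -> (0,6) [heading=270, draw]
  FD 16: (0,6) -> (0,-10) [heading=270, draw]
]
RT 135: heading 270 -> 135
FD 6: (0,-10) -> (-4.243,-5.757) [heading=135, draw]
FD 7: (-4.243,-5.757) -> (-9.192,-0.808) [heading=135, draw]
Final: pos=(-9.192,-0.808), heading=135, 15 segment(s) drawn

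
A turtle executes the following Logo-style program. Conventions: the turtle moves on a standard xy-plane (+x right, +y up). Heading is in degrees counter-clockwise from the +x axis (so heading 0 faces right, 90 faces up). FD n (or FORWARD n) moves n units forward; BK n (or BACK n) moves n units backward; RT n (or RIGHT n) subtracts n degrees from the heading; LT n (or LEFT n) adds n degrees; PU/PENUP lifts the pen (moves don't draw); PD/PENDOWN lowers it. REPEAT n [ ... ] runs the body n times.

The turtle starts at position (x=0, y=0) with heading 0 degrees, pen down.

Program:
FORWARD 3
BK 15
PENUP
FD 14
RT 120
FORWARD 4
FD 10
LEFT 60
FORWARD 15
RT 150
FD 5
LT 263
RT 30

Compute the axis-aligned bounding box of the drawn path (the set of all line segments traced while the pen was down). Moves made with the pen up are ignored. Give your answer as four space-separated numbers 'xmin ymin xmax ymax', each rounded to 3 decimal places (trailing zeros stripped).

Answer: -12 0 3 0

Derivation:
Executing turtle program step by step:
Start: pos=(0,0), heading=0, pen down
FD 3: (0,0) -> (3,0) [heading=0, draw]
BK 15: (3,0) -> (-12,0) [heading=0, draw]
PU: pen up
FD 14: (-12,0) -> (2,0) [heading=0, move]
RT 120: heading 0 -> 240
FD 4: (2,0) -> (0,-3.464) [heading=240, move]
FD 10: (0,-3.464) -> (-5,-12.124) [heading=240, move]
LT 60: heading 240 -> 300
FD 15: (-5,-12.124) -> (2.5,-25.115) [heading=300, move]
RT 150: heading 300 -> 150
FD 5: (2.5,-25.115) -> (-1.83,-22.615) [heading=150, move]
LT 263: heading 150 -> 53
RT 30: heading 53 -> 23
Final: pos=(-1.83,-22.615), heading=23, 2 segment(s) drawn

Segment endpoints: x in {-12, 0, 3}, y in {0}
xmin=-12, ymin=0, xmax=3, ymax=0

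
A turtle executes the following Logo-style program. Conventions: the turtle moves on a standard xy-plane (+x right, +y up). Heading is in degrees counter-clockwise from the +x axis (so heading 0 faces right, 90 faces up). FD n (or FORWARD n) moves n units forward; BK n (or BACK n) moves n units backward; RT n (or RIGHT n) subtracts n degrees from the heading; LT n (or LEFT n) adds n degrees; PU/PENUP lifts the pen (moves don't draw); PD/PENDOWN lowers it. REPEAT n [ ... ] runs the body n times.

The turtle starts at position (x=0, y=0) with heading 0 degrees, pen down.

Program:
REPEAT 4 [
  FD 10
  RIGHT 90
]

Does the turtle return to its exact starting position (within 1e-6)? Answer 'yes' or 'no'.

Answer: yes

Derivation:
Executing turtle program step by step:
Start: pos=(0,0), heading=0, pen down
REPEAT 4 [
  -- iteration 1/4 --
  FD 10: (0,0) -> (10,0) [heading=0, draw]
  RT 90: heading 0 -> 270
  -- iteration 2/4 --
  FD 10: (10,0) -> (10,-10) [heading=270, draw]
  RT 90: heading 270 -> 180
  -- iteration 3/4 --
  FD 10: (10,-10) -> (0,-10) [heading=180, draw]
  RT 90: heading 180 -> 90
  -- iteration 4/4 --
  FD 10: (0,-10) -> (0,0) [heading=90, draw]
  RT 90: heading 90 -> 0
]
Final: pos=(0,0), heading=0, 4 segment(s) drawn

Start position: (0, 0)
Final position: (0, 0)
Distance = 0; < 1e-6 -> CLOSED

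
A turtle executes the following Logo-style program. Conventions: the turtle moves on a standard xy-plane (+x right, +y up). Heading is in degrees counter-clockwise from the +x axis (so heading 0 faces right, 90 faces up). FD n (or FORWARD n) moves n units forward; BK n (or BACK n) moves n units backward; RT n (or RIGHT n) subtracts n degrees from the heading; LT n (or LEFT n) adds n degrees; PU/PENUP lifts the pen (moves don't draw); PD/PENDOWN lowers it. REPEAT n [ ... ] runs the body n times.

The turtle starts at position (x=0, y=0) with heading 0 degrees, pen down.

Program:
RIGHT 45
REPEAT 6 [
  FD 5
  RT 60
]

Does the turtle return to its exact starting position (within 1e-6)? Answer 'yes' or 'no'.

Executing turtle program step by step:
Start: pos=(0,0), heading=0, pen down
RT 45: heading 0 -> 315
REPEAT 6 [
  -- iteration 1/6 --
  FD 5: (0,0) -> (3.536,-3.536) [heading=315, draw]
  RT 60: heading 315 -> 255
  -- iteration 2/6 --
  FD 5: (3.536,-3.536) -> (2.241,-8.365) [heading=255, draw]
  RT 60: heading 255 -> 195
  -- iteration 3/6 --
  FD 5: (2.241,-8.365) -> (-2.588,-9.659) [heading=195, draw]
  RT 60: heading 195 -> 135
  -- iteration 4/6 --
  FD 5: (-2.588,-9.659) -> (-6.124,-6.124) [heading=135, draw]
  RT 60: heading 135 -> 75
  -- iteration 5/6 --
  FD 5: (-6.124,-6.124) -> (-4.83,-1.294) [heading=75, draw]
  RT 60: heading 75 -> 15
  -- iteration 6/6 --
  FD 5: (-4.83,-1.294) -> (0,0) [heading=15, draw]
  RT 60: heading 15 -> 315
]
Final: pos=(0,0), heading=315, 6 segment(s) drawn

Start position: (0, 0)
Final position: (0, 0)
Distance = 0; < 1e-6 -> CLOSED

Answer: yes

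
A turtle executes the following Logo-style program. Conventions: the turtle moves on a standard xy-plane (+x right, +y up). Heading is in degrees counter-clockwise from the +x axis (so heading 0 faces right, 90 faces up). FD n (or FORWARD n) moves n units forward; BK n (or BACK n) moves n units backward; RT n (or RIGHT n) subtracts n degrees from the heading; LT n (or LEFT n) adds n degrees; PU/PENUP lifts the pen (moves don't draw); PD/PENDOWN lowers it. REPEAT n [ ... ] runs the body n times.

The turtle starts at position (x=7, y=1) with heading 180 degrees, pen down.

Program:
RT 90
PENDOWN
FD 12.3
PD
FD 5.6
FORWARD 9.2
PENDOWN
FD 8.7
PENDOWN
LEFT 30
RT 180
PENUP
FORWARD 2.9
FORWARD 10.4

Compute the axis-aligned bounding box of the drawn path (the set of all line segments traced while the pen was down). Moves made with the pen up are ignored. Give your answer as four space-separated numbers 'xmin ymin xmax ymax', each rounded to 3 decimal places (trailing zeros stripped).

Executing turtle program step by step:
Start: pos=(7,1), heading=180, pen down
RT 90: heading 180 -> 90
PD: pen down
FD 12.3: (7,1) -> (7,13.3) [heading=90, draw]
PD: pen down
FD 5.6: (7,13.3) -> (7,18.9) [heading=90, draw]
FD 9.2: (7,18.9) -> (7,28.1) [heading=90, draw]
PD: pen down
FD 8.7: (7,28.1) -> (7,36.8) [heading=90, draw]
PD: pen down
LT 30: heading 90 -> 120
RT 180: heading 120 -> 300
PU: pen up
FD 2.9: (7,36.8) -> (8.45,34.289) [heading=300, move]
FD 10.4: (8.45,34.289) -> (13.65,25.282) [heading=300, move]
Final: pos=(13.65,25.282), heading=300, 4 segment(s) drawn

Segment endpoints: x in {7, 7, 7, 7}, y in {1, 13.3, 18.9, 28.1, 36.8}
xmin=7, ymin=1, xmax=7, ymax=36.8

Answer: 7 1 7 36.8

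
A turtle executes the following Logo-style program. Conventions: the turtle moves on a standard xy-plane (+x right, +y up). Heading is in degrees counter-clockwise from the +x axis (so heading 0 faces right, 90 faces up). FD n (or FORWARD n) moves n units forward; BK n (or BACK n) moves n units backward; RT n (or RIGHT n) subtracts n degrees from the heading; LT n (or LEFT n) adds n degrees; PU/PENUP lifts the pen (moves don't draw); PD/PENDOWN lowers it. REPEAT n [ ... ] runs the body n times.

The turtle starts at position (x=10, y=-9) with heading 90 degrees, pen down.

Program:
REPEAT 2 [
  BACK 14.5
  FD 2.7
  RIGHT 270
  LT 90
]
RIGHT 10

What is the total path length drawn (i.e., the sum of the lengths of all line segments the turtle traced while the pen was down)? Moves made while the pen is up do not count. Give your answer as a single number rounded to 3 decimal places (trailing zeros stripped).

Answer: 34.4

Derivation:
Executing turtle program step by step:
Start: pos=(10,-9), heading=90, pen down
REPEAT 2 [
  -- iteration 1/2 --
  BK 14.5: (10,-9) -> (10,-23.5) [heading=90, draw]
  FD 2.7: (10,-23.5) -> (10,-20.8) [heading=90, draw]
  RT 270: heading 90 -> 180
  LT 90: heading 180 -> 270
  -- iteration 2/2 --
  BK 14.5: (10,-20.8) -> (10,-6.3) [heading=270, draw]
  FD 2.7: (10,-6.3) -> (10,-9) [heading=270, draw]
  RT 270: heading 270 -> 0
  LT 90: heading 0 -> 90
]
RT 10: heading 90 -> 80
Final: pos=(10,-9), heading=80, 4 segment(s) drawn

Segment lengths:
  seg 1: (10,-9) -> (10,-23.5), length = 14.5
  seg 2: (10,-23.5) -> (10,-20.8), length = 2.7
  seg 3: (10,-20.8) -> (10,-6.3), length = 14.5
  seg 4: (10,-6.3) -> (10,-9), length = 2.7
Total = 34.4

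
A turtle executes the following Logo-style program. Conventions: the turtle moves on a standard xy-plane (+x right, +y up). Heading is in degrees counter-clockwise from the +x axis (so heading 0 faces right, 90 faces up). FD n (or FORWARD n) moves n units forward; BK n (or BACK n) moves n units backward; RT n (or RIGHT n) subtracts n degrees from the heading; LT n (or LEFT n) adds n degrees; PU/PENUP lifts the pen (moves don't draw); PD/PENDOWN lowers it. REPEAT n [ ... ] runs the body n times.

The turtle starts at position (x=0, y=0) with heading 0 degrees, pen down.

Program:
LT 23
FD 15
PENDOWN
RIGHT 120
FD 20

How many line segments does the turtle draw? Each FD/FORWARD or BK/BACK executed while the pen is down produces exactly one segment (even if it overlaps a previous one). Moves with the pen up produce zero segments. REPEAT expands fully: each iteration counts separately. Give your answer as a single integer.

Answer: 2

Derivation:
Executing turtle program step by step:
Start: pos=(0,0), heading=0, pen down
LT 23: heading 0 -> 23
FD 15: (0,0) -> (13.808,5.861) [heading=23, draw]
PD: pen down
RT 120: heading 23 -> 263
FD 20: (13.808,5.861) -> (11.37,-13.99) [heading=263, draw]
Final: pos=(11.37,-13.99), heading=263, 2 segment(s) drawn
Segments drawn: 2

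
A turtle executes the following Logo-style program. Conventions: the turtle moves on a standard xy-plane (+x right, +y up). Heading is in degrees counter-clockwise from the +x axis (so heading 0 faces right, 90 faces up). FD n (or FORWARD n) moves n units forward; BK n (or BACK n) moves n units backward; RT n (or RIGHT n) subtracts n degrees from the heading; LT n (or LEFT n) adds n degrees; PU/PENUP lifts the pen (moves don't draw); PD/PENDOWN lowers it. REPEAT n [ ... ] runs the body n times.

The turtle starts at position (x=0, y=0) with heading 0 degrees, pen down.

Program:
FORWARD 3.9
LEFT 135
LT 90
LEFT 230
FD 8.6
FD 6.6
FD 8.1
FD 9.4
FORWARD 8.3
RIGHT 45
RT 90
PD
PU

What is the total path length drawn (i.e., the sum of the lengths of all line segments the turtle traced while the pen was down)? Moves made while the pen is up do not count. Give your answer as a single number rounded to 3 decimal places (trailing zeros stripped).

Answer: 44.9

Derivation:
Executing turtle program step by step:
Start: pos=(0,0), heading=0, pen down
FD 3.9: (0,0) -> (3.9,0) [heading=0, draw]
LT 135: heading 0 -> 135
LT 90: heading 135 -> 225
LT 230: heading 225 -> 95
FD 8.6: (3.9,0) -> (3.15,8.567) [heading=95, draw]
FD 6.6: (3.15,8.567) -> (2.575,15.142) [heading=95, draw]
FD 8.1: (2.575,15.142) -> (1.869,23.211) [heading=95, draw]
FD 9.4: (1.869,23.211) -> (1.05,32.576) [heading=95, draw]
FD 8.3: (1.05,32.576) -> (0.327,40.844) [heading=95, draw]
RT 45: heading 95 -> 50
RT 90: heading 50 -> 320
PD: pen down
PU: pen up
Final: pos=(0.327,40.844), heading=320, 6 segment(s) drawn

Segment lengths:
  seg 1: (0,0) -> (3.9,0), length = 3.9
  seg 2: (3.9,0) -> (3.15,8.567), length = 8.6
  seg 3: (3.15,8.567) -> (2.575,15.142), length = 6.6
  seg 4: (2.575,15.142) -> (1.869,23.211), length = 8.1
  seg 5: (1.869,23.211) -> (1.05,32.576), length = 9.4
  seg 6: (1.05,32.576) -> (0.327,40.844), length = 8.3
Total = 44.9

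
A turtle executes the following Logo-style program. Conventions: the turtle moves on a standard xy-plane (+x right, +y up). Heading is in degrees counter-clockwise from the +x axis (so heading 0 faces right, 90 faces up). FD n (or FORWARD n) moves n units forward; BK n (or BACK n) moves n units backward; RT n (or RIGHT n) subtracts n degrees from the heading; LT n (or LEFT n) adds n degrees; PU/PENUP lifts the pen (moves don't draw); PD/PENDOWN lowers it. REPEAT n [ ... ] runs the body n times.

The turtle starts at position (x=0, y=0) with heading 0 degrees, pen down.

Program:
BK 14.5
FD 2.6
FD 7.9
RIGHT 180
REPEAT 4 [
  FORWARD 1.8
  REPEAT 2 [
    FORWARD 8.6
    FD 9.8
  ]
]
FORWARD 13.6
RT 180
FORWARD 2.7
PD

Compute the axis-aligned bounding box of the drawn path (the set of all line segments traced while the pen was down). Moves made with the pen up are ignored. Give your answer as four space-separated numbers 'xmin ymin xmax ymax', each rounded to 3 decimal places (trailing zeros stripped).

Answer: -172 0 0 0

Derivation:
Executing turtle program step by step:
Start: pos=(0,0), heading=0, pen down
BK 14.5: (0,0) -> (-14.5,0) [heading=0, draw]
FD 2.6: (-14.5,0) -> (-11.9,0) [heading=0, draw]
FD 7.9: (-11.9,0) -> (-4,0) [heading=0, draw]
RT 180: heading 0 -> 180
REPEAT 4 [
  -- iteration 1/4 --
  FD 1.8: (-4,0) -> (-5.8,0) [heading=180, draw]
  REPEAT 2 [
    -- iteration 1/2 --
    FD 8.6: (-5.8,0) -> (-14.4,0) [heading=180, draw]
    FD 9.8: (-14.4,0) -> (-24.2,0) [heading=180, draw]
    -- iteration 2/2 --
    FD 8.6: (-24.2,0) -> (-32.8,0) [heading=180, draw]
    FD 9.8: (-32.8,0) -> (-42.6,0) [heading=180, draw]
  ]
  -- iteration 2/4 --
  FD 1.8: (-42.6,0) -> (-44.4,0) [heading=180, draw]
  REPEAT 2 [
    -- iteration 1/2 --
    FD 8.6: (-44.4,0) -> (-53,0) [heading=180, draw]
    FD 9.8: (-53,0) -> (-62.8,0) [heading=180, draw]
    -- iteration 2/2 --
    FD 8.6: (-62.8,0) -> (-71.4,0) [heading=180, draw]
    FD 9.8: (-71.4,0) -> (-81.2,0) [heading=180, draw]
  ]
  -- iteration 3/4 --
  FD 1.8: (-81.2,0) -> (-83,0) [heading=180, draw]
  REPEAT 2 [
    -- iteration 1/2 --
    FD 8.6: (-83,0) -> (-91.6,0) [heading=180, draw]
    FD 9.8: (-91.6,0) -> (-101.4,0) [heading=180, draw]
    -- iteration 2/2 --
    FD 8.6: (-101.4,0) -> (-110,0) [heading=180, draw]
    FD 9.8: (-110,0) -> (-119.8,0) [heading=180, draw]
  ]
  -- iteration 4/4 --
  FD 1.8: (-119.8,0) -> (-121.6,0) [heading=180, draw]
  REPEAT 2 [
    -- iteration 1/2 --
    FD 8.6: (-121.6,0) -> (-130.2,0) [heading=180, draw]
    FD 9.8: (-130.2,0) -> (-140,0) [heading=180, draw]
    -- iteration 2/2 --
    FD 8.6: (-140,0) -> (-148.6,0) [heading=180, draw]
    FD 9.8: (-148.6,0) -> (-158.4,0) [heading=180, draw]
  ]
]
FD 13.6: (-158.4,0) -> (-172,0) [heading=180, draw]
RT 180: heading 180 -> 0
FD 2.7: (-172,0) -> (-169.3,0) [heading=0, draw]
PD: pen down
Final: pos=(-169.3,0), heading=0, 25 segment(s) drawn

Segment endpoints: x in {-172, -169.3, -158.4, -148.6, -140, -130.2, -121.6, -119.8, -110, -101.4, -91.6, -83, -81.2, -71.4, -62.8, -53, -44.4, -42.6, -32.8, -24.2, -14.5, -14.4, -11.9, -5.8, -4, 0}, y in {0, 0, 0, 0, 0, 0, 0, 0, 0, 0, 0, 0, 0, 0, 0, 0, 0, 0, 0, 0, 0, 0, 0}
xmin=-172, ymin=0, xmax=0, ymax=0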